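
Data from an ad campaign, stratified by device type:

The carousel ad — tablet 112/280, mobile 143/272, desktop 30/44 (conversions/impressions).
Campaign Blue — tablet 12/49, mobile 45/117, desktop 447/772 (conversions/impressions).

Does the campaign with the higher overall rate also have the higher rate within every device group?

Tablet: the carousel ad 112/280 = 40.0%, Campaign Blue 12/49 = 24.5% → the carousel ad
Mobile: the carousel ad 143/272 = 52.6%, Campaign Blue 45/117 = 38.5% → the carousel ad
Desktop: the carousel ad 30/44 = 68.2%, Campaign Blue 447/772 = 57.9% → the carousel ad
Overall: the carousel ad 285/596 = 47.8%, Campaign Blue 504/938 = 53.7% → Campaign Blue
The carousel ad wins each device group but Campaign Blue wins overall — the comparison reverses. The carousel ad's impressions skew toward tablet, which has a lower base rate.

No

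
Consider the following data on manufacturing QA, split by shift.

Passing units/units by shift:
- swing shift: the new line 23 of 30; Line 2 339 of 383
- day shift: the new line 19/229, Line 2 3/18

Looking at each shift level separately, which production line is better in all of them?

Line 2

Swing shift: the new line 23/30 = 76.7%, Line 2 339/383 = 88.5% → Line 2
Day shift: the new line 19/229 = 8.3%, Line 2 3/18 = 16.7% → Line 2
Line 2 has the higher rate in both groups.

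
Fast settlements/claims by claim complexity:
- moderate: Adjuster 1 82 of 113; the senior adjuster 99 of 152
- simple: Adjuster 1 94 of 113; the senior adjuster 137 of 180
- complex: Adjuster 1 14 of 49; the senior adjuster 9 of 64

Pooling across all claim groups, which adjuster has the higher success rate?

Adjuster 1

Moderate: Adjuster 1 82/113 = 72.6%, the senior adjuster 99/152 = 65.1% → Adjuster 1
Simple: Adjuster 1 94/113 = 83.2%, the senior adjuster 137/180 = 76.1% → Adjuster 1
Complex: Adjuster 1 14/49 = 28.6%, the senior adjuster 9/64 = 14.1% → Adjuster 1
Overall: Adjuster 1 190/275 = 69.1%, the senior adjuster 245/396 = 61.9% → Adjuster 1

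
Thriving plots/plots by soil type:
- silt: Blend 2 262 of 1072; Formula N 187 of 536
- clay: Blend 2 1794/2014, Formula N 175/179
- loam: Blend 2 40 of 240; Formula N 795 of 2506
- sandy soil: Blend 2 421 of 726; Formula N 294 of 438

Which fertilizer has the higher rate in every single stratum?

Silt: Blend 2 262/1072 = 24.4%, Formula N 187/536 = 34.9% → Formula N
Clay: Blend 2 1794/2014 = 89.1%, Formula N 175/179 = 97.8% → Formula N
Loam: Blend 2 40/240 = 16.7%, Formula N 795/2506 = 31.7% → Formula N
Sandy soil: Blend 2 421/726 = 58.0%, Formula N 294/438 = 67.1% → Formula N
Formula N has the higher rate in all 4 groups.

Formula N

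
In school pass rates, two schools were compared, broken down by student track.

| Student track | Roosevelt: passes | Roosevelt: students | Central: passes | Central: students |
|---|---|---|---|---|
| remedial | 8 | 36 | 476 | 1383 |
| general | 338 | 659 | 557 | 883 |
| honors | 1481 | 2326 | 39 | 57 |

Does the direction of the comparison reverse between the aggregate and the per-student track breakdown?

Remedial: Roosevelt 8/36 = 22.2%, Central 476/1383 = 34.4% → Central
General: Roosevelt 338/659 = 51.3%, Central 557/883 = 63.1% → Central
Honors: Roosevelt 1481/2326 = 63.7%, Central 39/57 = 68.4% → Central
Overall: Roosevelt 1827/3021 = 60.5%, Central 1072/2323 = 46.1% → Roosevelt
Central wins each student group but Roosevelt wins overall — the comparison reverses. Central's students skew toward remedial, which has a lower base rate.

Yes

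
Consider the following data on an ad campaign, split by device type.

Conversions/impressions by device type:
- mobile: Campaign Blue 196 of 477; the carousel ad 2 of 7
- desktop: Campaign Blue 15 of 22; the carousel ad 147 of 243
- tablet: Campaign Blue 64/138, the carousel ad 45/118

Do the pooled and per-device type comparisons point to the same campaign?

No

Mobile: Campaign Blue 196/477 = 41.1%, the carousel ad 2/7 = 28.6% → Campaign Blue
Desktop: Campaign Blue 15/22 = 68.2%, the carousel ad 147/243 = 60.5% → Campaign Blue
Tablet: Campaign Blue 64/138 = 46.4%, the carousel ad 45/118 = 38.1% → Campaign Blue
Overall: Campaign Blue 275/637 = 43.2%, the carousel ad 194/368 = 52.7% → the carousel ad
Campaign Blue wins each device group but the carousel ad wins overall — the comparison reverses. Campaign Blue's impressions skew toward mobile, which has a lower base rate.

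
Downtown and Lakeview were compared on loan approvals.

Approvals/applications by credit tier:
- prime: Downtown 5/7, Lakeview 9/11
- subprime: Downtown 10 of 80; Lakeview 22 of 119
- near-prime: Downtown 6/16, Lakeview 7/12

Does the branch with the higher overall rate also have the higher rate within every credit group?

Prime: Downtown 5/7 = 71.4%, Lakeview 9/11 = 81.8% → Lakeview
Subprime: Downtown 10/80 = 12.5%, Lakeview 22/119 = 18.5% → Lakeview
Near-prime: Downtown 6/16 = 37.5%, Lakeview 7/12 = 58.3% → Lakeview
Overall: Downtown 21/103 = 20.4%, Lakeview 38/142 = 26.8% → Lakeview
Lakeview wins overall and in every credit group — no reversal.

Yes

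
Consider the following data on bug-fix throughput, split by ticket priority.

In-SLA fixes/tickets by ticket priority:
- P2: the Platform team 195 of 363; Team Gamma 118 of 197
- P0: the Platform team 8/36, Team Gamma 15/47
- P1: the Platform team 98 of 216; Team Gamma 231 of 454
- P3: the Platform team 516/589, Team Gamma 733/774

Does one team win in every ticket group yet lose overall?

No

P2: the Platform team 195/363 = 53.7%, Team Gamma 118/197 = 59.9% → Team Gamma
P0: the Platform team 8/36 = 22.2%, Team Gamma 15/47 = 31.9% → Team Gamma
P1: the Platform team 98/216 = 45.4%, Team Gamma 231/454 = 50.9% → Team Gamma
P3: the Platform team 516/589 = 87.6%, Team Gamma 733/774 = 94.7% → Team Gamma
Overall: the Platform team 817/1204 = 67.9%, Team Gamma 1097/1472 = 74.5% → Team Gamma
Team Gamma wins overall and in every ticket group — no reversal.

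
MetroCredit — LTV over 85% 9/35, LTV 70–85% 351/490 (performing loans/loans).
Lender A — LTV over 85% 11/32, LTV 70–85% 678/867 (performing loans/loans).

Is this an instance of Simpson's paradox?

No

LTV over 85%: MetroCredit 9/35 = 25.7%, Lender A 11/32 = 34.4% → Lender A
LTV 70–85%: MetroCredit 351/490 = 71.6%, Lender A 678/867 = 78.2% → Lender A
Overall: MetroCredit 360/525 = 68.6%, Lender A 689/899 = 76.6% → Lender A
Lender A wins overall and in every loan-to-value group — no reversal.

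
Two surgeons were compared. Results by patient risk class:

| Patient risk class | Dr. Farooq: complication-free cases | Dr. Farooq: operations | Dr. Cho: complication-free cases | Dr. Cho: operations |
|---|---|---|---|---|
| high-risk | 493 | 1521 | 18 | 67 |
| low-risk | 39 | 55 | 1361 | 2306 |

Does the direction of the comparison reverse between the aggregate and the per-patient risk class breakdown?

Yes

High-risk: Dr. Farooq 493/1521 = 32.4%, Dr. Cho 18/67 = 26.9% → Dr. Farooq
Low-risk: Dr. Farooq 39/55 = 70.9%, Dr. Cho 1361/2306 = 59.0% → Dr. Farooq
Overall: Dr. Farooq 532/1576 = 33.8%, Dr. Cho 1379/2373 = 58.1% → Dr. Cho
Dr. Farooq wins each patient risk group but Dr. Cho wins overall — the comparison reverses. Dr. Farooq's operations skew toward high-risk, which has a lower base rate.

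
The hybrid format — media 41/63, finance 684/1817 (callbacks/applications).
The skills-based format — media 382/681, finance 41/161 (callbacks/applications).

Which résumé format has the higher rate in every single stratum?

Media: the hybrid format 41/63 = 65.1%, the skills-based format 382/681 = 56.1% → the hybrid format
Finance: the hybrid format 684/1817 = 37.6%, the skills-based format 41/161 = 25.5% → the hybrid format
The hybrid format has the higher rate in both groups.

the hybrid format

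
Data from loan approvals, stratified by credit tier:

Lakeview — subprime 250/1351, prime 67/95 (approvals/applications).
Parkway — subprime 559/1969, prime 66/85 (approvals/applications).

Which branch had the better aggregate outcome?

Subprime: Lakeview 250/1351 = 18.5%, Parkway 559/1969 = 28.4% → Parkway
Prime: Lakeview 67/95 = 70.5%, Parkway 66/85 = 77.6% → Parkway
Overall: Lakeview 317/1446 = 21.9%, Parkway 625/2054 = 30.4% → Parkway

Parkway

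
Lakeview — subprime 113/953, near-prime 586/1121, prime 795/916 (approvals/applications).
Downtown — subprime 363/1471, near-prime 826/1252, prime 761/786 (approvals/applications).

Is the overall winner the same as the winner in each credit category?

Subprime: Lakeview 113/953 = 11.9%, Downtown 363/1471 = 24.7% → Downtown
Near-prime: Lakeview 586/1121 = 52.3%, Downtown 826/1252 = 66.0% → Downtown
Prime: Lakeview 795/916 = 86.8%, Downtown 761/786 = 96.8% → Downtown
Overall: Lakeview 1494/2990 = 50.0%, Downtown 1950/3509 = 55.6% → Downtown
Downtown wins overall and in every credit group — no reversal.

Yes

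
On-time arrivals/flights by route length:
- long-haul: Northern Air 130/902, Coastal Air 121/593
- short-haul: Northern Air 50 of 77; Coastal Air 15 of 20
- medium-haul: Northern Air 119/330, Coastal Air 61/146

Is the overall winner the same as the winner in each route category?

Yes

Long-haul: Northern Air 130/902 = 14.4%, Coastal Air 121/593 = 20.4% → Coastal Air
Short-haul: Northern Air 50/77 = 64.9%, Coastal Air 15/20 = 75.0% → Coastal Air
Medium-haul: Northern Air 119/330 = 36.1%, Coastal Air 61/146 = 41.8% → Coastal Air
Overall: Northern Air 299/1309 = 22.8%, Coastal Air 197/759 = 26.0% → Coastal Air
Coastal Air wins overall and in every route group — no reversal.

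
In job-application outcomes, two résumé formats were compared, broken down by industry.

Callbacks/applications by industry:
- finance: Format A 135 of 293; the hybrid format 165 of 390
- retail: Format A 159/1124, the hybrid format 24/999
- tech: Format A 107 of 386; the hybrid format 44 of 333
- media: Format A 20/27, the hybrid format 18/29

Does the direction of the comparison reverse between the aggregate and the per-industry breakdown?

Finance: Format A 135/293 = 46.1%, the hybrid format 165/390 = 42.3% → Format A
Retail: Format A 159/1124 = 14.1%, the hybrid format 24/999 = 2.4% → Format A
Tech: Format A 107/386 = 27.7%, the hybrid format 44/333 = 13.2% → Format A
Media: Format A 20/27 = 74.1%, the hybrid format 18/29 = 62.1% → Format A
Overall: Format A 421/1830 = 23.0%, the hybrid format 251/1751 = 14.3% → Format A
Format A wins overall and in every industry group — no reversal.

No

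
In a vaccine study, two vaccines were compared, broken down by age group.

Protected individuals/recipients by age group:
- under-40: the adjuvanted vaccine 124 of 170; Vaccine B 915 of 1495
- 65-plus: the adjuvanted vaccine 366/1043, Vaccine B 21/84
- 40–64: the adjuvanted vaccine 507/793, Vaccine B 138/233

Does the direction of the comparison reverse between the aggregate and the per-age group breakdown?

Under-40: the adjuvanted vaccine 124/170 = 72.9%, Vaccine B 915/1495 = 61.2% → the adjuvanted vaccine
65-plus: the adjuvanted vaccine 366/1043 = 35.1%, Vaccine B 21/84 = 25.0% → the adjuvanted vaccine
40–64: the adjuvanted vaccine 507/793 = 63.9%, Vaccine B 138/233 = 59.2% → the adjuvanted vaccine
Overall: the adjuvanted vaccine 997/2006 = 49.7%, Vaccine B 1074/1812 = 59.3% → Vaccine B
The adjuvanted vaccine wins each age group but Vaccine B wins overall — the comparison reverses. The adjuvanted vaccine's recipients skew toward 65-plus, which has a lower base rate.

Yes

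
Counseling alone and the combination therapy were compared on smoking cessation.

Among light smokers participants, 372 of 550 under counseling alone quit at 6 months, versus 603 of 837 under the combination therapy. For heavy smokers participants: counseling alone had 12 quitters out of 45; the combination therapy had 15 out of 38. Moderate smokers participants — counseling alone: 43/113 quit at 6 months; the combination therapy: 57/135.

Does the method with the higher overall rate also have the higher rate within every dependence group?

Light smokers: counseling alone 372/550 = 67.6%, the combination therapy 603/837 = 72.0% → the combination therapy
Heavy smokers: counseling alone 12/45 = 26.7%, the combination therapy 15/38 = 39.5% → the combination therapy
Moderate smokers: counseling alone 43/113 = 38.1%, the combination therapy 57/135 = 42.2% → the combination therapy
Overall: counseling alone 427/708 = 60.3%, the combination therapy 675/1010 = 66.8% → the combination therapy
The combination therapy wins overall and in every dependence group — no reversal.

Yes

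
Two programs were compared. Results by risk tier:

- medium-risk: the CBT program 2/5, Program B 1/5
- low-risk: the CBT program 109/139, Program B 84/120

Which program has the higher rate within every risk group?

Medium-risk: the CBT program 2/5 = 40.0%, Program B 1/5 = 20.0% → the CBT program
Low-risk: the CBT program 109/139 = 78.4%, Program B 84/120 = 70.0% → the CBT program
The CBT program has the higher rate in both groups.

the CBT program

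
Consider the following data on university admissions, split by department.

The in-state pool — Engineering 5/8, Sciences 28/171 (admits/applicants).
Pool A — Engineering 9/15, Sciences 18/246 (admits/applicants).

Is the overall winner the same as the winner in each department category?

Engineering: the in-state pool 5/8 = 62.5%, Pool A 9/15 = 60.0% → the in-state pool
Sciences: the in-state pool 28/171 = 16.4%, Pool A 18/246 = 7.3% → the in-state pool
Overall: the in-state pool 33/179 = 18.4%, Pool A 27/261 = 10.3% → the in-state pool
The in-state pool wins overall and in every department group — no reversal.

Yes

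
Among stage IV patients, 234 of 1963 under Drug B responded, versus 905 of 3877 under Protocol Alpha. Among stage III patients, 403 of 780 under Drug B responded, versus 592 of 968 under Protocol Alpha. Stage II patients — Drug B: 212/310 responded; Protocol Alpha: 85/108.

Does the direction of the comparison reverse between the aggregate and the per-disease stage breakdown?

Stage IV: Drug B 234/1963 = 11.9%, Protocol Alpha 905/3877 = 23.3% → Protocol Alpha
Stage III: Drug B 403/780 = 51.7%, Protocol Alpha 592/968 = 61.2% → Protocol Alpha
Stage II: Drug B 212/310 = 68.4%, Protocol Alpha 85/108 = 78.7% → Protocol Alpha
Overall: Drug B 849/3053 = 27.8%, Protocol Alpha 1582/4953 = 31.9% → Protocol Alpha
Protocol Alpha wins overall and in every disease group — no reversal.

No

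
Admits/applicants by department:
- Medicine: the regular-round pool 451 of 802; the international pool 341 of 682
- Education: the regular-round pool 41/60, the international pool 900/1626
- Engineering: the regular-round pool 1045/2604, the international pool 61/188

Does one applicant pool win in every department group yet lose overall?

Medicine: the regular-round pool 451/802 = 56.2%, the international pool 341/682 = 50.0% → the regular-round pool
Education: the regular-round pool 41/60 = 68.3%, the international pool 900/1626 = 55.4% → the regular-round pool
Engineering: the regular-round pool 1045/2604 = 40.1%, the international pool 61/188 = 32.4% → the regular-round pool
Overall: the regular-round pool 1537/3466 = 44.3%, the international pool 1302/2496 = 52.2% → the international pool
The regular-round pool wins each department group but the international pool wins overall — the comparison reverses. The regular-round pool's applicants skew toward Engineering, which has a lower base rate.

Yes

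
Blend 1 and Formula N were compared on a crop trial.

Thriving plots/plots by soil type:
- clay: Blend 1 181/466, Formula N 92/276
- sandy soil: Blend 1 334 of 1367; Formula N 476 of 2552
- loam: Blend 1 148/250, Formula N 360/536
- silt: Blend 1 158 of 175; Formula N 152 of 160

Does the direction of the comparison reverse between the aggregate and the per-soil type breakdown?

No

Clay: Blend 1 181/466 = 38.8%, Formula N 92/276 = 33.3% → Blend 1
Sandy soil: Blend 1 334/1367 = 24.4%, Formula N 476/2552 = 18.7% → Blend 1
Loam: Blend 1 148/250 = 59.2%, Formula N 360/536 = 67.2% → Formula N
Silt: Blend 1 158/175 = 90.3%, Formula N 152/160 = 95.0% → Formula N
Overall: Blend 1 821/2258 = 36.4%, Formula N 1080/3524 = 30.6% → Blend 1
Neither sweeps: Blend 1 wins 2 of 4 groups, Formula N wins 2. Blend 1 wins overall but not every group — no Simpson reversal.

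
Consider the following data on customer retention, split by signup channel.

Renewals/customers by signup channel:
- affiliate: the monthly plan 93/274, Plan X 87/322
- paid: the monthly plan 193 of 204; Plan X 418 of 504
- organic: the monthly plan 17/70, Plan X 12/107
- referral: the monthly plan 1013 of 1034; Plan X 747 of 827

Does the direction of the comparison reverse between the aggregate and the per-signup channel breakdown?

No

Affiliate: the monthly plan 93/274 = 33.9%, Plan X 87/322 = 27.0% → the monthly plan
Paid: the monthly plan 193/204 = 94.6%, Plan X 418/504 = 82.9% → the monthly plan
Organic: the monthly plan 17/70 = 24.3%, Plan X 12/107 = 11.2% → the monthly plan
Referral: the monthly plan 1013/1034 = 98.0%, Plan X 747/827 = 90.3% → the monthly plan
Overall: the monthly plan 1316/1582 = 83.2%, Plan X 1264/1760 = 71.8% → the monthly plan
The monthly plan wins overall and in every signup group — no reversal.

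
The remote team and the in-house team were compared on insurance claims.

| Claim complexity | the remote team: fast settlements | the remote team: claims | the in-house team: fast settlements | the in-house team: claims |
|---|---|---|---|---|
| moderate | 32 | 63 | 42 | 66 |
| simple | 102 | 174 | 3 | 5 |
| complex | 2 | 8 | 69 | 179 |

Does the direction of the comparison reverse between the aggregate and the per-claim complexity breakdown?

Yes

Moderate: the remote team 32/63 = 50.8%, the in-house team 42/66 = 63.6% → the in-house team
Simple: the remote team 102/174 = 58.6%, the in-house team 3/5 = 60.0% → the in-house team
Complex: the remote team 2/8 = 25.0%, the in-house team 69/179 = 38.5% → the in-house team
Overall: the remote team 136/245 = 55.5%, the in-house team 114/250 = 45.6% → the remote team
The in-house team wins each claim group but the remote team wins overall — the comparison reverses. The in-house team's claims skew toward complex, which has a lower base rate.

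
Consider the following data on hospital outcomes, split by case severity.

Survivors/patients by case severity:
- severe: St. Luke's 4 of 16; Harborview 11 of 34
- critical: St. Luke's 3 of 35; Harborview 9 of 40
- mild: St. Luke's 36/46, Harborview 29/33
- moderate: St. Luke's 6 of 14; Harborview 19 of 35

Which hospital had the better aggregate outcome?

Severe: St. Luke's 4/16 = 25.0%, Harborview 11/34 = 32.4% → Harborview
Critical: St. Luke's 3/35 = 8.6%, Harborview 9/40 = 22.5% → Harborview
Mild: St. Luke's 36/46 = 78.3%, Harborview 29/33 = 87.9% → Harborview
Moderate: St. Luke's 6/14 = 42.9%, Harborview 19/35 = 54.3% → Harborview
Overall: St. Luke's 49/111 = 44.1%, Harborview 68/142 = 47.9% → Harborview

Harborview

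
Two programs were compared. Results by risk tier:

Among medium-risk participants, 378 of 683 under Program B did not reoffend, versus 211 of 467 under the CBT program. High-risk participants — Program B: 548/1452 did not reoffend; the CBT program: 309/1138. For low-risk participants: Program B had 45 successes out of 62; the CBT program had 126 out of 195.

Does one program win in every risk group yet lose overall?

Medium-risk: Program B 378/683 = 55.3%, the CBT program 211/467 = 45.2% → Program B
High-risk: Program B 548/1452 = 37.7%, the CBT program 309/1138 = 27.2% → Program B
Low-risk: Program B 45/62 = 72.6%, the CBT program 126/195 = 64.6% → Program B
Overall: Program B 971/2197 = 44.2%, the CBT program 646/1800 = 35.9% → Program B
Program B wins overall and in every risk group — no reversal.

No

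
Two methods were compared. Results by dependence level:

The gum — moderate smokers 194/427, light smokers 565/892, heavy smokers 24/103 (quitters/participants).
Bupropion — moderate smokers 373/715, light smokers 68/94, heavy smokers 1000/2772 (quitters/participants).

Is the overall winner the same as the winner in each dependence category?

No

Moderate smokers: the gum 194/427 = 45.4%, bupropion 373/715 = 52.2% → bupropion
Light smokers: the gum 565/892 = 63.3%, bupropion 68/94 = 72.3% → bupropion
Heavy smokers: the gum 24/103 = 23.3%, bupropion 1000/2772 = 36.1% → bupropion
Overall: the gum 783/1422 = 55.1%, bupropion 1441/3581 = 40.2% → the gum
Bupropion wins each dependence group but the gum wins overall — the comparison reverses. Bupropion's participants skew toward heavy smokers, which has a lower base rate.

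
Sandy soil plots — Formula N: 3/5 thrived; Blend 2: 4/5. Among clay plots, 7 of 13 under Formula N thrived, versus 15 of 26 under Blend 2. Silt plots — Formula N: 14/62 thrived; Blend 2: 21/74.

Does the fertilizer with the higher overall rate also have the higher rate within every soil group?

Yes

Sandy soil: Formula N 3/5 = 60.0%, Blend 2 4/5 = 80.0% → Blend 2
Clay: Formula N 7/13 = 53.8%, Blend 2 15/26 = 57.7% → Blend 2
Silt: Formula N 14/62 = 22.6%, Blend 2 21/74 = 28.4% → Blend 2
Overall: Formula N 24/80 = 30.0%, Blend 2 40/105 = 38.1% → Blend 2
Blend 2 wins overall and in every soil group — no reversal.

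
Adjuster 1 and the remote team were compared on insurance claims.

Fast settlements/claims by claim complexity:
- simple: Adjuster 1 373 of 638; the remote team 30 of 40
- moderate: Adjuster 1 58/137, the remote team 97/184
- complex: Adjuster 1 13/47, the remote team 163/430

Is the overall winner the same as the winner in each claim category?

No

Simple: Adjuster 1 373/638 = 58.5%, the remote team 30/40 = 75.0% → the remote team
Moderate: Adjuster 1 58/137 = 42.3%, the remote team 97/184 = 52.7% → the remote team
Complex: Adjuster 1 13/47 = 27.7%, the remote team 163/430 = 37.9% → the remote team
Overall: Adjuster 1 444/822 = 54.0%, the remote team 290/654 = 44.3% → Adjuster 1
The remote team wins each claim group but Adjuster 1 wins overall — the comparison reverses. The remote team's claims skew toward complex, which has a lower base rate.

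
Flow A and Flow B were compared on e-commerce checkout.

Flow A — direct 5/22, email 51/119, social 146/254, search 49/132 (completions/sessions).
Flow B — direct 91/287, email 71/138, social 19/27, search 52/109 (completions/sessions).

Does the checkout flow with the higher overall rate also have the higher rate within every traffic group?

No

Direct: Flow A 5/22 = 22.7%, Flow B 91/287 = 31.7% → Flow B
Email: Flow A 51/119 = 42.9%, Flow B 71/138 = 51.4% → Flow B
Social: Flow A 146/254 = 57.5%, Flow B 19/27 = 70.4% → Flow B
Search: Flow A 49/132 = 37.1%, Flow B 52/109 = 47.7% → Flow B
Overall: Flow A 251/527 = 47.6%, Flow B 233/561 = 41.5% → Flow A
Flow B wins each traffic group but Flow A wins overall — the comparison reverses. Flow B's sessions skew toward direct, which has a lower base rate.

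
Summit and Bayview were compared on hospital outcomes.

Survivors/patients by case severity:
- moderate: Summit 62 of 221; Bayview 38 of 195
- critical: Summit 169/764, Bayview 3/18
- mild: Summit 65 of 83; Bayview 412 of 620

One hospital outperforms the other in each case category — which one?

Moderate: Summit 62/221 = 28.1%, Bayview 38/195 = 19.5% → Summit
Critical: Summit 169/764 = 22.1%, Bayview 3/18 = 16.7% → Summit
Mild: Summit 65/83 = 78.3%, Bayview 412/620 = 66.5% → Summit
Summit has the higher rate in all 3 groups.

Summit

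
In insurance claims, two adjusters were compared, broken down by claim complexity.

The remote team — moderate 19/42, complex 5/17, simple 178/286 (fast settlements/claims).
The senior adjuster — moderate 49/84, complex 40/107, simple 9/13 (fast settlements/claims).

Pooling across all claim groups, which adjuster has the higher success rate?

the remote team

Moderate: the remote team 19/42 = 45.2%, the senior adjuster 49/84 = 58.3% → the senior adjuster
Complex: the remote team 5/17 = 29.4%, the senior adjuster 40/107 = 37.4% → the senior adjuster
Simple: the remote team 178/286 = 62.2%, the senior adjuster 9/13 = 69.2% → the senior adjuster
Overall: the remote team 202/345 = 58.6%, the senior adjuster 98/204 = 48.0% → the remote team
(The senior adjuster wins every claim group but the remote team wins overall — the senior adjuster's claims skew toward the low-rate complex group.)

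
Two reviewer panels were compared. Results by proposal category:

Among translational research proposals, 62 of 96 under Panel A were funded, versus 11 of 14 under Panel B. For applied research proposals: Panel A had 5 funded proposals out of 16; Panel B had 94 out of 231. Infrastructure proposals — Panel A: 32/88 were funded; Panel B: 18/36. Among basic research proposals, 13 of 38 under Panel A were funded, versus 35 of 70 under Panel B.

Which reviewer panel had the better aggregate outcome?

Panel A

Translational research: Panel A 62/96 = 64.6%, Panel B 11/14 = 78.6% → Panel B
Applied research: Panel A 5/16 = 31.2%, Panel B 94/231 = 40.7% → Panel B
Infrastructure: Panel A 32/88 = 36.4%, Panel B 18/36 = 50.0% → Panel B
Basic research: Panel A 13/38 = 34.2%, Panel B 35/70 = 50.0% → Panel B
Overall: Panel A 112/238 = 47.1%, Panel B 158/351 = 45.0% → Panel A
(Panel B wins every proposal group but Panel A wins overall — Panel B's proposals skew toward the low-rate applied research group.)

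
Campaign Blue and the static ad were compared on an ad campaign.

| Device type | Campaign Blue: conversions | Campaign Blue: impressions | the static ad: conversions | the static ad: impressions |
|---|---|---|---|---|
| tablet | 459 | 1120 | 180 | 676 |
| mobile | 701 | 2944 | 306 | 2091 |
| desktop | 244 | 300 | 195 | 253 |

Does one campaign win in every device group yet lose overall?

No

Tablet: Campaign Blue 459/1120 = 41.0%, the static ad 180/676 = 26.6% → Campaign Blue
Mobile: Campaign Blue 701/2944 = 23.8%, the static ad 306/2091 = 14.6% → Campaign Blue
Desktop: Campaign Blue 244/300 = 81.3%, the static ad 195/253 = 77.1% → Campaign Blue
Overall: Campaign Blue 1404/4364 = 32.2%, the static ad 681/3020 = 22.5% → Campaign Blue
Campaign Blue wins overall and in every device group — no reversal.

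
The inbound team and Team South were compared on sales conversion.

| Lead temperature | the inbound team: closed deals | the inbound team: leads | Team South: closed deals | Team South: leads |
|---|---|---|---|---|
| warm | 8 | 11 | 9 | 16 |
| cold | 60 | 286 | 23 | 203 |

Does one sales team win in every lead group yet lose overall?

No

Warm: the inbound team 8/11 = 72.7%, Team South 9/16 = 56.2% → the inbound team
Cold: the inbound team 60/286 = 21.0%, Team South 23/203 = 11.3% → the inbound team
Overall: the inbound team 68/297 = 22.9%, Team South 32/219 = 14.6% → the inbound team
The inbound team wins overall and in every lead group — no reversal.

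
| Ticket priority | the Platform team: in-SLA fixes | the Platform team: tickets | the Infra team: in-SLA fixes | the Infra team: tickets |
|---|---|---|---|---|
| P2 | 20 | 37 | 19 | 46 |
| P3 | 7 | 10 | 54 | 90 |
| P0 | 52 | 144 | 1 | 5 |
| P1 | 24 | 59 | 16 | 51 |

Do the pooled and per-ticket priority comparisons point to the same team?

No

P2: the Platform team 20/37 = 54.1%, the Infra team 19/46 = 41.3% → the Platform team
P3: the Platform team 7/10 = 70.0%, the Infra team 54/90 = 60.0% → the Platform team
P0: the Platform team 52/144 = 36.1%, the Infra team 1/5 = 20.0% → the Platform team
P1: the Platform team 24/59 = 40.7%, the Infra team 16/51 = 31.4% → the Platform team
Overall: the Platform team 103/250 = 41.2%, the Infra team 90/192 = 46.9% → the Infra team
The Platform team wins each ticket group but the Infra team wins overall — the comparison reverses. The Platform team's tickets skew toward P0, which has a lower base rate.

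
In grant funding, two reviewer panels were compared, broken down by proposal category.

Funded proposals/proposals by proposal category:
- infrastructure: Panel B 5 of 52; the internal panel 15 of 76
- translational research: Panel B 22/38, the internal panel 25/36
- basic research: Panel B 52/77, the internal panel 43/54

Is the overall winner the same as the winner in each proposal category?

Infrastructure: Panel B 5/52 = 9.6%, the internal panel 15/76 = 19.7% → the internal panel
Translational research: Panel B 22/38 = 57.9%, the internal panel 25/36 = 69.4% → the internal panel
Basic research: Panel B 52/77 = 67.5%, the internal panel 43/54 = 79.6% → the internal panel
Overall: Panel B 79/167 = 47.3%, the internal panel 83/166 = 50.0% → the internal panel
The internal panel wins overall and in every proposal group — no reversal.

Yes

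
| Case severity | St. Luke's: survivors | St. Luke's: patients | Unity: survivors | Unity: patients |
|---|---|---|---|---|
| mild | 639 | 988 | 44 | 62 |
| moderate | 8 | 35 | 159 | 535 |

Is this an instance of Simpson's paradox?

Yes

Mild: St. Luke's 639/988 = 64.7%, Unity 44/62 = 71.0% → Unity
Moderate: St. Luke's 8/35 = 22.9%, Unity 159/535 = 29.7% → Unity
Overall: St. Luke's 647/1023 = 63.2%, Unity 203/597 = 34.0% → St. Luke's
Unity wins each case group but St. Luke's wins overall — the comparison reverses. Unity's patients skew toward moderate, which has a lower base rate.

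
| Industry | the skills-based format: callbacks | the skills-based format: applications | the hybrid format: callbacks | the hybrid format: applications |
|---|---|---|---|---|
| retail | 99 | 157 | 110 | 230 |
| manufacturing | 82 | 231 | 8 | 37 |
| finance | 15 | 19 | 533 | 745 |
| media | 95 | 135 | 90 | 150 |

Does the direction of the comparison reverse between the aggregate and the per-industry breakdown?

Yes

Retail: the skills-based format 99/157 = 63.1%, the hybrid format 110/230 = 47.8% → the skills-based format
Manufacturing: the skills-based format 82/231 = 35.5%, the hybrid format 8/37 = 21.6% → the skills-based format
Finance: the skills-based format 15/19 = 78.9%, the hybrid format 533/745 = 71.5% → the skills-based format
Media: the skills-based format 95/135 = 70.4%, the hybrid format 90/150 = 60.0% → the skills-based format
Overall: the skills-based format 291/542 = 53.7%, the hybrid format 741/1162 = 63.8% → the hybrid format
The skills-based format wins each industry group but the hybrid format wins overall — the comparison reverses. The skills-based format's applications skew toward manufacturing, which has a lower base rate.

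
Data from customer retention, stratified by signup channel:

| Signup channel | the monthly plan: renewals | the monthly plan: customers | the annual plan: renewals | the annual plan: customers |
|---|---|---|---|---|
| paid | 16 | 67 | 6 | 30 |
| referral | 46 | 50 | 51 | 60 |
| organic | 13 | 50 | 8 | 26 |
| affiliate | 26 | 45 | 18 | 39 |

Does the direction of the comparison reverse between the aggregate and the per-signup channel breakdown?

Paid: the monthly plan 16/67 = 23.9%, the annual plan 6/30 = 20.0% → the monthly plan
Referral: the monthly plan 46/50 = 92.0%, the annual plan 51/60 = 85.0% → the monthly plan
Organic: the monthly plan 13/50 = 26.0%, the annual plan 8/26 = 30.8% → the annual plan
Affiliate: the monthly plan 26/45 = 57.8%, the annual plan 18/39 = 46.2% → the monthly plan
Overall: the monthly plan 101/212 = 47.6%, the annual plan 83/155 = 53.5% → the annual plan
Neither sweeps: the monthly plan wins 3 of 4 groups, the annual plan wins 1. The annual plan wins overall but not every group — no Simpson reversal.

No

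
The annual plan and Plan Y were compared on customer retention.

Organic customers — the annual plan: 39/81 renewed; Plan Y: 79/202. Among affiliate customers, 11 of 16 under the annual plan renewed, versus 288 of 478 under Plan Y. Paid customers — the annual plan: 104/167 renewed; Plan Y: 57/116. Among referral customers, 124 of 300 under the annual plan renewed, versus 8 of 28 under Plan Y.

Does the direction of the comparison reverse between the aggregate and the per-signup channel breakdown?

Organic: the annual plan 39/81 = 48.1%, Plan Y 79/202 = 39.1% → the annual plan
Affiliate: the annual plan 11/16 = 68.8%, Plan Y 288/478 = 60.3% → the annual plan
Paid: the annual plan 104/167 = 62.3%, Plan Y 57/116 = 49.1% → the annual plan
Referral: the annual plan 124/300 = 41.3%, Plan Y 8/28 = 28.6% → the annual plan
Overall: the annual plan 278/564 = 49.3%, Plan Y 432/824 = 52.4% → Plan Y
The annual plan wins each signup group but Plan Y wins overall — the comparison reverses. The annual plan's customers skew toward referral, which has a lower base rate.

Yes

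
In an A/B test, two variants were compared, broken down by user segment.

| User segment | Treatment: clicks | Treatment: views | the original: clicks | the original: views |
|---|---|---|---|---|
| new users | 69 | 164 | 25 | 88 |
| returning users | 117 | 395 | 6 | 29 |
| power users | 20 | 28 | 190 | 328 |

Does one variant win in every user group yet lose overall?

Yes

New users: Treatment 69/164 = 42.1%, the original 25/88 = 28.4% → Treatment
Returning users: Treatment 117/395 = 29.6%, the original 6/29 = 20.7% → Treatment
Power users: Treatment 20/28 = 71.4%, the original 190/328 = 57.9% → Treatment
Overall: Treatment 206/587 = 35.1%, the original 221/445 = 49.7% → the original
Treatment wins each user group but the original wins overall — the comparison reverses. Treatment's views skew toward returning users, which has a lower base rate.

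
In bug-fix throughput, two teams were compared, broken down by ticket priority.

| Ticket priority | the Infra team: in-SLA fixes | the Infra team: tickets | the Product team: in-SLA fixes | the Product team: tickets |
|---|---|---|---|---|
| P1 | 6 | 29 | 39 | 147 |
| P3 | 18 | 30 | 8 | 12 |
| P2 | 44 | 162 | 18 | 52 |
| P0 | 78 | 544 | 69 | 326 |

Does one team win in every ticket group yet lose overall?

P1: the Infra team 6/29 = 20.7%, the Product team 39/147 = 26.5% → the Product team
P3: the Infra team 18/30 = 60.0%, the Product team 8/12 = 66.7% → the Product team
P2: the Infra team 44/162 = 27.2%, the Product team 18/52 = 34.6% → the Product team
P0: the Infra team 78/544 = 14.3%, the Product team 69/326 = 21.2% → the Product team
Overall: the Infra team 146/765 = 19.1%, the Product team 134/537 = 25.0% → the Product team
The Product team wins overall and in every ticket group — no reversal.

No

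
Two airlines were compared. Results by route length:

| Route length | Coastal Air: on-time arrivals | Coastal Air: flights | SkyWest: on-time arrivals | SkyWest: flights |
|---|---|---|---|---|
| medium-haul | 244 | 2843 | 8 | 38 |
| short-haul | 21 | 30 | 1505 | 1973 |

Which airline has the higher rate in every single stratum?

Medium-haul: Coastal Air 244/2843 = 8.6%, SkyWest 8/38 = 21.1% → SkyWest
Short-haul: Coastal Air 21/30 = 70.0%, SkyWest 1505/1973 = 76.3% → SkyWest
SkyWest has the higher rate in both groups.

SkyWest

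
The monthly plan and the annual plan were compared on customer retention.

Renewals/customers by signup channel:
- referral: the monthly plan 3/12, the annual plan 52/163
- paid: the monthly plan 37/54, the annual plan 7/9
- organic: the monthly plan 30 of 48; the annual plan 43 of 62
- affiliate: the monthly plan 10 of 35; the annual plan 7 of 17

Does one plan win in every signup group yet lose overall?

Referral: the monthly plan 3/12 = 25.0%, the annual plan 52/163 = 31.9% → the annual plan
Paid: the monthly plan 37/54 = 68.5%, the annual plan 7/9 = 77.8% → the annual plan
Organic: the monthly plan 30/48 = 62.5%, the annual plan 43/62 = 69.4% → the annual plan
Affiliate: the monthly plan 10/35 = 28.6%, the annual plan 7/17 = 41.2% → the annual plan
Overall: the monthly plan 80/149 = 53.7%, the annual plan 109/251 = 43.4% → the monthly plan
The annual plan wins each signup group but the monthly plan wins overall — the comparison reverses. The annual plan's customers skew toward referral, which has a lower base rate.

Yes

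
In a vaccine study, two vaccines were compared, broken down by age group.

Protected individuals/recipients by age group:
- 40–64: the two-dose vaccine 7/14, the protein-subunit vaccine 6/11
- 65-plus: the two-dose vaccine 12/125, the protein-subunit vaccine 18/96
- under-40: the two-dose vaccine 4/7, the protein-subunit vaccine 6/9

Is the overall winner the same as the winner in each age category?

40–64: the two-dose vaccine 7/14 = 50.0%, the protein-subunit vaccine 6/11 = 54.5% → the protein-subunit vaccine
65-plus: the two-dose vaccine 12/125 = 9.6%, the protein-subunit vaccine 18/96 = 18.8% → the protein-subunit vaccine
Under-40: the two-dose vaccine 4/7 = 57.1%, the protein-subunit vaccine 6/9 = 66.7% → the protein-subunit vaccine
Overall: the two-dose vaccine 23/146 = 15.8%, the protein-subunit vaccine 30/116 = 25.9% → the protein-subunit vaccine
The protein-subunit vaccine wins overall and in every age group — no reversal.

Yes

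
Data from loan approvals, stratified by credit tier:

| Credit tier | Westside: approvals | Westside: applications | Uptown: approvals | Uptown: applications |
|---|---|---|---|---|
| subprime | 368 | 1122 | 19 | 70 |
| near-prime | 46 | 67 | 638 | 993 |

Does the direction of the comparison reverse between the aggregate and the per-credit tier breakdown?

Subprime: Westside 368/1122 = 32.8%, Uptown 19/70 = 27.1% → Westside
Near-prime: Westside 46/67 = 68.7%, Uptown 638/993 = 64.2% → Westside
Overall: Westside 414/1189 = 34.8%, Uptown 657/1063 = 61.8% → Uptown
Westside wins each credit group but Uptown wins overall — the comparison reverses. Westside's applications skew toward subprime, which has a lower base rate.

Yes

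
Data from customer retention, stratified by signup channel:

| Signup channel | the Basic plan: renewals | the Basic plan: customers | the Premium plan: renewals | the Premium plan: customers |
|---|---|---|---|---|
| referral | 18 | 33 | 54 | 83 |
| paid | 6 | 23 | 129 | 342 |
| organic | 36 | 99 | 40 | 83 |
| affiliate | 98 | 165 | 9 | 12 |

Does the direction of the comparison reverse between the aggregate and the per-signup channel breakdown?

Yes

Referral: the Basic plan 18/33 = 54.5%, the Premium plan 54/83 = 65.1% → the Premium plan
Paid: the Basic plan 6/23 = 26.1%, the Premium plan 129/342 = 37.7% → the Premium plan
Organic: the Basic plan 36/99 = 36.4%, the Premium plan 40/83 = 48.2% → the Premium plan
Affiliate: the Basic plan 98/165 = 59.4%, the Premium plan 9/12 = 75.0% → the Premium plan
Overall: the Basic plan 158/320 = 49.4%, the Premium plan 232/520 = 44.6% → the Basic plan
The Premium plan wins each signup group but the Basic plan wins overall — the comparison reverses. The Premium plan's customers skew toward paid, which has a lower base rate.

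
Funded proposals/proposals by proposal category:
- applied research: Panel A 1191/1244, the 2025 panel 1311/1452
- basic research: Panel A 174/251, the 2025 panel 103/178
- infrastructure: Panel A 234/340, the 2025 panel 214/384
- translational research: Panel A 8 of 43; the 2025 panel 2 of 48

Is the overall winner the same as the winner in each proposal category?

Applied research: Panel A 1191/1244 = 95.7%, the 2025 panel 1311/1452 = 90.3% → Panel A
Basic research: Panel A 174/251 = 69.3%, the 2025 panel 103/178 = 57.9% → Panel A
Infrastructure: Panel A 234/340 = 68.8%, the 2025 panel 214/384 = 55.7% → Panel A
Translational research: Panel A 8/43 = 18.6%, the 2025 panel 2/48 = 4.2% → Panel A
Overall: Panel A 1607/1878 = 85.6%, the 2025 panel 1630/2062 = 79.0% → Panel A
Panel A wins overall and in every proposal group — no reversal.

Yes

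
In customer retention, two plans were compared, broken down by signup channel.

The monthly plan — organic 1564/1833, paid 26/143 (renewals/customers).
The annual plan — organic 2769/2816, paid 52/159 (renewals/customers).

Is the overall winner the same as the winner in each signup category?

Yes

Organic: the monthly plan 1564/1833 = 85.3%, the annual plan 2769/2816 = 98.3% → the annual plan
Paid: the monthly plan 26/143 = 18.2%, the annual plan 52/159 = 32.7% → the annual plan
Overall: the monthly plan 1590/1976 = 80.5%, the annual plan 2821/2975 = 94.8% → the annual plan
The annual plan wins overall and in every signup group — no reversal.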